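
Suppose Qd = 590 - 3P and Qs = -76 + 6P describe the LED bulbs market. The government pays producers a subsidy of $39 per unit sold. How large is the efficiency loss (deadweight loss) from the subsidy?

Deadweight loss = $1521

Pre-subsidy: 590 - 3P = -76 + 6P gives P* = 74, Q* = 368.
With the subsidy, sellers receive Ps = Pb + 39 for each unit, where Pb is the price buyers pay.
Supply in terms of Pb becomes Qs = -76 + 6(Pb + 39) = 158 + 6Pb. Setting this equal to demand: 590 - 3Pb = 158 + 6Pb, so Pb = 48.
Sellers receive Ps = 48 + 39 = 87; Q' = 590 − 3·48 = 446.
The subsidy expands output by 446 − 368 = 78 past the efficient level; on those units the gap between marginal cost and willingness to pay runs from 0 up to 39.
DWL = ½ × 39 × 78 = 1521.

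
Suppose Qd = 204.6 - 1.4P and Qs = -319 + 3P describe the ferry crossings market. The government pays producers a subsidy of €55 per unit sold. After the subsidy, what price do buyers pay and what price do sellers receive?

Pre-subsidy: 204.6 - 1.4P = -319 + 3P gives P* = 119, Q* = 38.
With the subsidy, sellers receive Ps = Pb + 55 for each unit, where Pb is the price buyers pay.
Supply in terms of Pb becomes Qs = -319 + 3(Pb + 55) = -154 + 3Pb. Setting this equal to demand: 204.6 - 1.4Pb = -154 + 3Pb, so Pb = 81.5.
Sellers receive Ps = 81.5 + 55 = 136.5; Q' = 204.6 − 1.4·81.5 = 90.5.

Buyers pay €81.5; sellers receive €136.5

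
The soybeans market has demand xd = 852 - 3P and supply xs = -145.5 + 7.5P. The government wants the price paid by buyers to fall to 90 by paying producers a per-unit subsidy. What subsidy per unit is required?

At a buyer price of 90, quantity demanded is 852 − 3·90 = 582.
Sellers supply 582 only when they receive Ps with -145.5 + 7.5·Ps = 582, i.e. Ps = 97.
s = Ps − Pb = 97 − 90 = 7.

Required subsidy s = 7 per unit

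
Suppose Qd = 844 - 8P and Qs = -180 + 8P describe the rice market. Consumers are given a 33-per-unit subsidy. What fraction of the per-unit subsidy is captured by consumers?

Consumer share = 0.5

Pre-subsidy: 844 - 8P = -180 + 8P gives P* = 64, Q* = 332.
With the rebate, buyers effectively pay Pb = Ps − 33, where Ps is the price sellers receive.
Demand in terms of Ps becomes Qd = 844 − 8(Ps − 33) = 1108 - 8Ps. Setting this equal to supply: 1108 - 8Ps = -180 + 8Ps, so Ps = 80.5.
Buyers pay Pb = 80.5 − 33 = 47.5; Q' = -180 + 8·80.5 = 464.
Buyers' price falls by P* − Pb = 64 − 47.5 = 16.5; sellers' price rises by Ps − P* = 80.5 − 64 = 16.5.
So consumers capture 16.5/33 = 0.5 of each unit of subsidy.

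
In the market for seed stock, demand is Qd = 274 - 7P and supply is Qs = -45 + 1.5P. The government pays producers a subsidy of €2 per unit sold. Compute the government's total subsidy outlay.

Government cost = 468/17

Pre-subsidy: 274 - 7P = -45 + 1.5P gives P* = 638/17, Q* = 192/17.
With the subsidy, sellers receive Ps = Pb + 2 for each unit, where Pb is the price buyers pay.
Supply in terms of Pb becomes Qs = -45 + 1.5(Pb + 2) = -42 + 1.5Pb. Setting this equal to demand: 274 - 7Pb = -42 + 1.5Pb, so Pb = 632/17.
Sellers receive Ps = 632/17 + 2 = 666/17; Q' = 274 − 7·(632/17) = 234/17.
Government outlay = subsidy × quantity = 2 × 234/17 = 468/17.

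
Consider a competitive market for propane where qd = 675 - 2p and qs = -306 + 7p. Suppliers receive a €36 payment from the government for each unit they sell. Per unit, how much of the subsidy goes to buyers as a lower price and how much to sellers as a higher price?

Buyers gain €28 per unit; sellers gain €8 per unit

Pre-subsidy: 675 - 2p = -306 + 7p gives p* = 109, q* = 457.
With the subsidy, sellers receive ps = pb + 36 for each unit, where pb is the price buyers pay.
Supply in terms of pb becomes qs = -306 + 7(pb + 36) = -54 + 7pb. Setting this equal to demand: 675 - 2pb = -54 + 7pb, so pb = 81.
Sellers receive ps = 81 + 36 = 117; q' = 675 − 2·81 = 513.
Buyers' price falls by p* − pb = 109 − 81 = 28; sellers' price rises by ps − p* = 117 − 109 = 8.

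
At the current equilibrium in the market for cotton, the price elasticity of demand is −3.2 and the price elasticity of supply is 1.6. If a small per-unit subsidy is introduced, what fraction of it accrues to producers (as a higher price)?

Producer share = 2/3

For a small subsidy around the equilibrium, the benefit split depends on the relative slopes, which at a point are proportional to the elasticities.
Buyer share = εs/(εs + |εd|) = 1.6/(1.6 + 3.2) = 1/3; seller share = |εd|/(εs + |εd|) = 2/3.
So producers capture 2/3 of the subsidy.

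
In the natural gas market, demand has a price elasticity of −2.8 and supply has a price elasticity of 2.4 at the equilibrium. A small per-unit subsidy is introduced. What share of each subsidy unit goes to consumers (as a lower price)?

For a small subsidy around the equilibrium, the benefit split depends on the relative slopes, which at a point are proportional to the elasticities.
Buyer share = εs/(εs + |εd|) = 2.4/(2.4 + 2.8) = 6/13; seller share = |εd|/(εs + |εd|) = 7/13.

Consumer share = 6/13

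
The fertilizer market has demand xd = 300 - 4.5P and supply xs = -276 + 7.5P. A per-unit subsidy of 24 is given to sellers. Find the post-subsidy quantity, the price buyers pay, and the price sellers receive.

x' = 151.5; buyers pay 33; sellers receive 57

Pre-subsidy: 300 - 4.5P = -276 + 7.5P gives P* = 48, x* = 84.
With the subsidy, sellers receive Ps = Pb + 24 for each unit, where Pb is the price buyers pay.
Supply in terms of Pb becomes xs = -276 + 7.5(Pb + 24) = -96 + 7.5Pb. Setting this equal to demand: 300 - 4.5Pb = -96 + 7.5Pb, so Pb = 33.
Sellers receive Ps = 33 + 24 = 57; x' = 300 − 4.5·33 = 151.5.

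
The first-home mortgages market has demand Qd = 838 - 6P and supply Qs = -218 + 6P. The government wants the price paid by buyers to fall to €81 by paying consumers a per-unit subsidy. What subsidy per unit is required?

At a buyer price of 81, quantity demanded is 838 − 6·81 = 352.
Sellers supply 352 only when they receive Ps with -218 + 6·Ps = 352, i.e. Ps = 95.
s = Ps − Pb = 95 − 81 = 14.

Required subsidy s = €14 per unit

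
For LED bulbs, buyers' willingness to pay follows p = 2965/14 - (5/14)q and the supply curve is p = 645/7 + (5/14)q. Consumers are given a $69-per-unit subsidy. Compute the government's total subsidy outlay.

Pre-subsidy: 2965/14 - (5/14)q = 645/7 + (5/14)q gives q* = 167.5 and p* = 4255/28.
With the rebate, buyers effectively pay pb = ps − 69, where ps is the price sellers receive.
On the curves, pb = 2965/14 - (5/14)q and ps = 645/7 + (5/14)q; the wedge ps − pb = 69 gives 645/7 + (5/14)q − (2965/14 - (5/14)q) = 69, so q' = 264.1.
Then pb = 2965/14 − (5/14)·264.1 = 3289/28 and ps = 645/7 + (5/14)·264.1 = 5221/28.
Government outlay = subsidy × quantity = 69 × 264.1 = 18222.9.

Government cost = $18222.9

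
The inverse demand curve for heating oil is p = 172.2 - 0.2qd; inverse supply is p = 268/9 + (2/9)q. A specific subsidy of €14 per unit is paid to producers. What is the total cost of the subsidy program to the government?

Pre-subsidy: 172.2 - 0.2q = 268/9 + (2/9)q gives q* = 6409/19 and p* = 1990/19.
With the subsidy, sellers receive ps = pb + 14 for each unit, where pb is the price buyers pay.
On the curves, pb = 172.2 - 0.2q and ps = 268/9 + (2/9)q; the wedge ps − pb = 14 gives 268/9 + (2/9)q − (172.2 - 0.2q) = 14, so q' = 7039/19.
Then pb = 172.2 − 0.2·(7039/19) = 1864/19 and ps = 268/9 + (2/9)·(7039/19) = 2130/19.
Government outlay = subsidy × quantity = 14 × 7039/19 = 98546/19.

Government cost = 98546/19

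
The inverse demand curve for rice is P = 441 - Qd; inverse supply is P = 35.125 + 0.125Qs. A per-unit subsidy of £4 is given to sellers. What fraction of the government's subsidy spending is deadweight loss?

Pre-subsidy: 441 - Q = 35.125 + 0.125Q gives Q* = 3247/9 and P* = 722/9.
With the subsidy, sellers receive Ps = Pb + 4 for each unit, where Pb is the price buyers pay.
On the curves, Pb = 441 - Q and Ps = 35.125 + 0.125Q; the wedge Ps − Pb = 4 gives 35.125 + 0.125Q − (441 - Q) = 4, so Q' = 1093/3.
Then Pb = 441 − 1·(1093/3) = 230/3 and Ps = 35.125 + 0.125·(1093/3) = 242/3.
ΔCS = ½(3247/9 + 1093/3)(722/9 − 230/3) = 104416/81; ΔPS = ½(3247/9 + 1093/3)(242/3 − 722/9) = 13052/81.
Government spending = 4 × 1093/3 = 4372/3.
DWL = ½ × 4 × (1093/3 − 3247/9) = 64/9; fraction = (64/9) / (4372/3) = 16/3279.

DWL / government spending = 16/3279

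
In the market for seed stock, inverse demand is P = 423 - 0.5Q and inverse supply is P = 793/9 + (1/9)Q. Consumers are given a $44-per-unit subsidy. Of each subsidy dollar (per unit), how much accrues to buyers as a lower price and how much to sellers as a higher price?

Pre-subsidy: 423 - 0.5Q = 793/9 + (1/9)Q gives Q* = 548 and P* = 149.
With the rebate, buyers effectively pay Pb = Ps − 44, where Ps is the price sellers receive.
On the curves, Pb = 423 - 0.5Q and Ps = 793/9 + (1/9)Q; the wedge Ps − Pb = 44 gives 793/9 + (1/9)Q − (423 - 0.5Q) = 44, so Q' = 620.
Then Pb = 423 − 0.5·620 = 113 and Ps = 793/9 + (1/9)·620 = 157.
Buyers' price falls by P* − Pb = 149 − 113 = 36; sellers' price rises by Ps − P* = 157 − 149 = 8.

Buyers gain $36 per unit; sellers gain $8 per unit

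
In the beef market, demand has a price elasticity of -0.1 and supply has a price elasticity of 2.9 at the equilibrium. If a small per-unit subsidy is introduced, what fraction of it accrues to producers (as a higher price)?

Producer share = 1/30

For a small subsidy around the equilibrium, the benefit split depends on the relative slopes, which at a point are proportional to the elasticities.
Buyer share = εs/(εs + |εd|) = 2.9/(2.9 + 0.1) = 29/30; seller share = |εd|/(εs + |εd|) = 1/30.
So producers capture 1/30 of the subsidy.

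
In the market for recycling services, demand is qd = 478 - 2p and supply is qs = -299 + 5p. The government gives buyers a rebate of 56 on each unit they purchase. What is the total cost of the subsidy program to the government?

Pre-subsidy: 478 - 2p = -299 + 5p gives p* = 111, q* = 256.
With the rebate, buyers effectively pay pb = ps − 56, where ps is the price sellers receive.
Demand in terms of ps becomes qd = 478 − 2(ps − 56) = 590 - 2ps. Setting this equal to supply: 590 - 2ps = -299 + 5ps, so ps = 127.
Buyers pay pb = 127 − 56 = 71; q' = -299 + 5·127 = 336.
Government outlay = subsidy × quantity = 56 × 336 = 18816.

Government cost = 18816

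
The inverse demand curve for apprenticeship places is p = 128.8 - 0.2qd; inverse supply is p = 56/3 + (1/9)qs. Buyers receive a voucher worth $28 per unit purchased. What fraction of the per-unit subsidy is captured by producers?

Producer share = 5/14

Pre-subsidy: 128.8 - 0.2q = 56/3 + (1/9)q gives q* = 354 and p* = 58.
With the rebate, buyers effectively pay pb = ps − 28, where ps is the price sellers receive.
On the curves, pb = 128.8 - 0.2q and ps = 56/3 + (1/9)q; the wedge ps − pb = 28 gives 56/3 + (1/9)q − (128.8 - 0.2q) = 28, so q' = 444.
Then pb = 128.8 − 0.2·444 = 40 and ps = 56/3 + (1/9)·444 = 68.
Buyers' price falls by p* − pb = 58 − 40 = 18; sellers' price rises by ps − p* = 68 − 58 = 10.
So producers capture 10/28 = 5/14 of each unit of subsidy.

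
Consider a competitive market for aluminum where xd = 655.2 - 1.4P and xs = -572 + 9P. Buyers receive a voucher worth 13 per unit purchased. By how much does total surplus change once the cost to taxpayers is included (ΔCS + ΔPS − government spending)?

Net change in total surplus = -102.375

Pre-subsidy: 655.2 - 1.4P = -572 + 9P gives P* = 118, x* = 490.
With the rebate, buyers effectively pay Pb = Ps − 13, where Ps is the price sellers receive.
Demand in terms of Ps becomes xd = 655.2 − 1.4(Ps − 13) = 673.4 - 1.4Ps. Setting this equal to supply: 673.4 - 1.4Ps = -572 + 9Ps, so Ps = 119.75.
Buyers pay Pb = 119.75 − 13 = 106.75; x' = -572 + 9·119.75 = 505.75.
ΔCS = ½(490 + 505.75)(118 − 106.75) = 5601.09375; ΔPS = ½(490 + 505.75)(119.75 − 118) = 871.28125.
Government spending = 13 × 505.75 = 6574.75.
Net change = 5601.09375 + 871.28125 − 6574.75 = -102.375. The loss equals the DWL triangle ½·13·15.75.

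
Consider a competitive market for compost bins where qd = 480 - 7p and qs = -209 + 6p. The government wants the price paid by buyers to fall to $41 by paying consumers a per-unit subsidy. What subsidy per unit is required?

At a buyer price of 41, quantity demanded is 480 − 7·41 = 193.
Sellers supply 193 only when they receive ps with -209 + 6·ps = 193, i.e. ps = 67.
s = ps − pb = 67 − 41 = 26.

Required subsidy s = $26 per unit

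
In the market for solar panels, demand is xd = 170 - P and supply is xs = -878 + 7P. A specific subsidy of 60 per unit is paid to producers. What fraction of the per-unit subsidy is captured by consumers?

Pre-subsidy: 170 - P = -878 + 7P gives P* = 131, x* = 39.
With the subsidy, sellers receive Ps = Pb + 60 for each unit, where Pb is the price buyers pay.
Supply in terms of Pb becomes xs = -878 + 7(Pb + 60) = -458 + 7Pb. Setting this equal to demand: 170 - Pb = -458 + 7Pb, so Pb = 78.5.
Sellers receive Ps = 78.5 + 60 = 138.5; x' = 170 − 1·78.5 = 91.5.
Buyers' price falls by P* − Pb = 131 − 78.5 = 52.5; sellers' price rises by Ps − P* = 138.5 − 131 = 7.5.
So consumers capture 52.5/60 = 0.875 of each unit of subsidy.

Consumer share = 0.875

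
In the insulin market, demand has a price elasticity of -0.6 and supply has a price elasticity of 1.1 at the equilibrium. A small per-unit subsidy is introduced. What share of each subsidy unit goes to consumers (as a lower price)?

Consumer share = 11/17

For a small subsidy around the equilibrium, the benefit split depends on the relative slopes, which at a point are proportional to the elasticities.
Buyer share = εs/(εs + |εd|) = 1.1/(1.1 + 0.6) = 11/17; seller share = |εd|/(εs + |εd|) = 6/17.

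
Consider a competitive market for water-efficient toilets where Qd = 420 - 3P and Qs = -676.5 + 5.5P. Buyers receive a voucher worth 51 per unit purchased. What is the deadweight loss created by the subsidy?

Pre-subsidy: 420 - 3P = -676.5 + 5.5P gives P* = 129, Q* = 33.
With the rebate, buyers effectively pay Pb = Ps − 51, where Ps is the price sellers receive.
Demand in terms of Ps becomes Qd = 420 − 3(Ps − 51) = 573 - 3Ps. Setting this equal to supply: 573 - 3Ps = -676.5 + 5.5Ps, so Ps = 147.
Buyers pay Pb = 147 − 51 = 96; Q' = -676.5 + 5.5·147 = 132.
The subsidy expands output by 132 − 33 = 99 past the efficient level; on those units the gap between marginal cost and willingness to pay runs from 0 up to 51.
DWL = ½ × 51 × 99 = 2524.5.

Deadweight loss = 2524.5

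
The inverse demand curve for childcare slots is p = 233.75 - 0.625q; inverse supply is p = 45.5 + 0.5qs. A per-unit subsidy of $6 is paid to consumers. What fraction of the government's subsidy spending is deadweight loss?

Pre-subsidy: 233.75 - 0.625q = 45.5 + 0.5q gives q* = 502/3 and p* = 775/6.
With the rebate, buyers effectively pay pb = ps − 6, where ps is the price sellers receive.
On the curves, pb = 233.75 - 0.625q and ps = 45.5 + 0.5q; the wedge ps − pb = 6 gives 45.5 + 0.5q − (233.75 - 0.625q) = 6, so q' = 518/3.
Then pb = 233.75 − 0.625·(518/3) = 755/6 and ps = 45.5 + 0.5·(518/3) = 791/6.
ΔCS = ½(502/3 + 518/3)(775/6 − 755/6) = 1700/3; ΔPS = ½(502/3 + 518/3)(791/6 − 775/6) = 1360/3.
Government spending = 6 × 518/3 = 1036.
DWL = ½ × 6 × (518/3 − 502/3) = 16; fraction = 16 / 1036 = 4/259.

DWL / government spending = 4/259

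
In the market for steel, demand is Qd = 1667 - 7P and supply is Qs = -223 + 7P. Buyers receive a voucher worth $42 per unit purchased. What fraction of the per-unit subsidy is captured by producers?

Pre-subsidy: 1667 - 7P = -223 + 7P gives P* = 135, Q* = 722.
With the rebate, buyers effectively pay Pb = Ps − 42, where Ps is the price sellers receive.
Demand in terms of Ps becomes Qd = 1667 − 7(Ps − 42) = 1961 - 7Ps. Setting this equal to supply: 1961 - 7Ps = -223 + 7Ps, so Ps = 156.
Buyers pay Pb = 156 − 42 = 114; Q' = -223 + 7·156 = 869.
Buyers' price falls by P* − Pb = 135 − 114 = 21; sellers' price rises by Ps − P* = 156 − 135 = 21.
So producers capture 21/42 = 0.5 of each unit of subsidy.

Producer share = 0.5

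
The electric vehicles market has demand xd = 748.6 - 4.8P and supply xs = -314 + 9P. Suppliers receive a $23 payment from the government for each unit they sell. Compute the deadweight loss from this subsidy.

Deadweight loss = $828

Pre-subsidy: 748.6 - 4.8P = -314 + 9P gives P* = 77, x* = 379.
With the subsidy, sellers receive Ps = Pb + 23 for each unit, where Pb is the price buyers pay.
Supply in terms of Pb becomes xs = -314 + 9(Pb + 23) = -107 + 9Pb. Setting this equal to demand: 748.6 - 4.8Pb = -107 + 9Pb, so Pb = 62.
Sellers receive Ps = 62 + 23 = 85; x' = 748.6 − 4.8·62 = 451.
The subsidy expands output by 451 − 379 = 72 past the efficient level; on those units the gap between marginal cost and willingness to pay runs from 0 up to 23.
DWL = ½ × 23 × 72 = 828.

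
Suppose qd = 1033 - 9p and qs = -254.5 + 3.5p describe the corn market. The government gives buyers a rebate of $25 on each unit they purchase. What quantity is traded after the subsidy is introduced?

q' = 169

Pre-subsidy: 1033 - 9p = -254.5 + 3.5p gives p* = 103, q* = 106.
With the rebate, buyers effectively pay pb = ps − 25, where ps is the price sellers receive.
Demand in terms of ps becomes qd = 1033 − 9(ps − 25) = 1258 - 9ps. Setting this equal to supply: 1258 - 9ps = -254.5 + 3.5ps, so ps = 121.
Buyers pay pb = 121 − 25 = 96; q' = -254.5 + 3.5·121 = 169.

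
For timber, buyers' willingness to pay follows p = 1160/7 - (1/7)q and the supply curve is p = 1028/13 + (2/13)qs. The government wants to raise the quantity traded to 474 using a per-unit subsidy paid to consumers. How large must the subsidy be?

At q = 474, from the demand curve buyers pay pb = 1160/7 − (1/7)·474 = 98; from the supply curve sellers need ps = 1028/13 + (2/13)·474 = 152.
The subsidy must fill the gap: s = ps − pb = 152 − 98 = 54.

Required subsidy s = 54 per unit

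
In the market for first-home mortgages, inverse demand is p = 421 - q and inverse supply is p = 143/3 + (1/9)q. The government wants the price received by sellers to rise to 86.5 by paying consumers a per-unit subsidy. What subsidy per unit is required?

At a seller price of 86.5, quantity supplied is -429 + 9·86.5 = 349.5.
Buyers absorb 349.5 only when they pay pb = 421 − 1·349.5 = 71.5.
s = ps − pb = 86.5 − 71.5 = 15.

Required subsidy s = 15 per unit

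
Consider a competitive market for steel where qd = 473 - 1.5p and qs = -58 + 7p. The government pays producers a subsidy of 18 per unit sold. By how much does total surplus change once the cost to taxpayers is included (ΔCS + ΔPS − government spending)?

Pre-subsidy: 473 - 1.5p = -58 + 7p gives p* = 1062/17, q* = 6448/17.
With the subsidy, sellers receive ps = pb + 18 for each unit, where pb is the price buyers pay.
Supply in terms of pb becomes qs = -58 + 7(pb + 18) = 68 + 7pb. Setting this equal to demand: 473 - 1.5pb = 68 + 7pb, so pb = 810/17.
Sellers receive ps = 810/17 + 18 = 1116/17; q' = 473 − 1.5·(810/17) = 6826/17.
ΔCS = ½(6448/17 + 6826/17)(1062/17 − 810/17) = 1672524/289; ΔPS = ½(6448/17 + 6826/17)(1116/17 − 1062/17) = 358398/289.
Government spending = 18 × 6826/17 = 122868/17.
Net change = 1672524/289 + 358398/289 − 122868/17 = -3402/17. The loss equals the DWL triangle ½·18·378/17.

Net change in total surplus = -3402/17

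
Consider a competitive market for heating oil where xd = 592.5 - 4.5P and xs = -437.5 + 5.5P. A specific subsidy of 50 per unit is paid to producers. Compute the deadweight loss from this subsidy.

Pre-subsidy: 592.5 - 4.5P = -437.5 + 5.5P gives P* = 103, x* = 129.
With the subsidy, sellers receive Ps = Pb + 50 for each unit, where Pb is the price buyers pay.
Supply in terms of Pb becomes xs = -437.5 + 5.5(Pb + 50) = -162.5 + 5.5Pb. Setting this equal to demand: 592.5 - 4.5Pb = -162.5 + 5.5Pb, so Pb = 75.5.
Sellers receive Ps = 75.5 + 50 = 125.5; x' = 592.5 − 4.5·75.5 = 252.75.
The subsidy expands output by 252.75 − 129 = 123.75 past the efficient level; on those units the gap between marginal cost and willingness to pay runs from 0 up to 50.
DWL = ½ × 50 × 123.75 = 3093.75.

Deadweight loss = 3093.75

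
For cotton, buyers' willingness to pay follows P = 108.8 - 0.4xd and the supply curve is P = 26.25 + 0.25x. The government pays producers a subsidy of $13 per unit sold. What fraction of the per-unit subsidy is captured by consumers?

Pre-subsidy: 108.8 - 0.4x = 26.25 + 0.25x gives x* = 127 and P* = 58.
With the subsidy, sellers receive Ps = Pb + 13 for each unit, where Pb is the price buyers pay.
On the curves, Pb = 108.8 - 0.4x and Ps = 26.25 + 0.25x; the wedge Ps − Pb = 13 gives 26.25 + 0.25x − (108.8 - 0.4x) = 13, so x' = 147.
Then Pb = 108.8 − 0.4·147 = 50 and Ps = 26.25 + 0.25·147 = 63.
Buyers' price falls by P* − Pb = 58 − 50 = 8; sellers' price rises by Ps − P* = 63 − 58 = 5.
So consumers capture 8/13 = 8/13 of each unit of subsidy.

Consumer share = 8/13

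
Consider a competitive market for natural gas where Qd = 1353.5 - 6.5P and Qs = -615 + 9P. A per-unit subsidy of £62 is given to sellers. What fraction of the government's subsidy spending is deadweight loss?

Pre-subsidy: 1353.5 - 6.5P = -615 + 9P gives P* = 127, Q* = 528.
With the subsidy, sellers receive Ps = Pb + 62 for each unit, where Pb is the price buyers pay.
Supply in terms of Pb becomes Qs = -615 + 9(Pb + 62) = -57 + 9Pb. Setting this equal to demand: 1353.5 - 6.5Pb = -57 + 9Pb, so Pb = 91.
Sellers receive Ps = 91 + 62 = 153; Q' = 1353.5 − 6.5·91 = 762.
ΔCS = ½(528 + 762)(127 − 91) = 23220; ΔPS = ½(528 + 762)(153 − 127) = 16770.
Government spending = 62 × 762 = 47244.
DWL = ½ × 62 × (762 − 528) = 7254; fraction = 7254 / 47244 = 39/254.

DWL / government spending = 39/254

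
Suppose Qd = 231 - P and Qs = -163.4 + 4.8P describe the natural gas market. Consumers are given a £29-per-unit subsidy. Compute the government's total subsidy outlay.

Pre-subsidy: 231 - P = -163.4 + 4.8P gives P* = 68, Q* = 163.
With the rebate, buyers effectively pay Pb = Ps − 29, where Ps is the price sellers receive.
Demand in terms of Ps becomes Qd = 231 − 1(Ps − 29) = 260 - Ps. Setting this equal to supply: 260 - Ps = -163.4 + 4.8Ps, so Ps = 73.
Buyers pay Pb = 73 − 29 = 44; Q' = -163.4 + 4.8·73 = 187.
Government outlay = subsidy × quantity = 29 × 187 = 5423.

Government cost = £5423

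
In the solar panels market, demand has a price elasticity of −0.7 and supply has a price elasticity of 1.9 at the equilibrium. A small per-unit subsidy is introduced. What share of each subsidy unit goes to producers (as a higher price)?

Producer share = 7/26

For a small subsidy around the equilibrium, the benefit split depends on the relative slopes, which at a point are proportional to the elasticities.
Buyer share = εs/(εs + |εd|) = 1.9/(1.9 + 0.7) = 19/26; seller share = |εd|/(εs + |εd|) = 7/26.
So producers capture 7/26 of the subsidy.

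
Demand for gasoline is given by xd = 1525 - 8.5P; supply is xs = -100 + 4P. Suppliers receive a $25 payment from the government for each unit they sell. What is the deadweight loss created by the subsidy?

Pre-subsidy: 1525 - 8.5P = -100 + 4P gives P* = 130, x* = 420.
With the subsidy, sellers receive Ps = Pb + 25 for each unit, where Pb is the price buyers pay.
Supply in terms of Pb becomes xs = -100 + 4(Pb + 25) = 0 + 4Pb. Setting this equal to demand: 1525 - 8.5Pb = 0 + 4Pb, so Pb = 122.
Sellers receive Ps = 122 + 25 = 147; x' = 1525 − 8.5·122 = 488.
The subsidy expands output by 488 − 420 = 68 past the efficient level; on those units the gap between marginal cost and willingness to pay runs from 0 up to 25.
DWL = ½ × 25 × 68 = 850.

Deadweight loss = $850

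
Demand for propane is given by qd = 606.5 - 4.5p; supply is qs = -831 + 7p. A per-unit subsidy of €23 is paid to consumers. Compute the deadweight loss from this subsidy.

Deadweight loss = €724.5

Pre-subsidy: 606.5 - 4.5p = -831 + 7p gives p* = 125, q* = 44.
With the rebate, buyers effectively pay pb = ps − 23, where ps is the price sellers receive.
Demand in terms of ps becomes qd = 606.5 − 4.5(ps − 23) = 710 - 4.5ps. Setting this equal to supply: 710 - 4.5ps = -831 + 7ps, so ps = 134.
Buyers pay pb = 134 − 23 = 111; q' = -831 + 7·134 = 107.
The subsidy expands output by 107 − 44 = 63 past the efficient level; on those units the gap between marginal cost and willingness to pay runs from 0 up to 23.
DWL = ½ × 23 × 63 = 724.5.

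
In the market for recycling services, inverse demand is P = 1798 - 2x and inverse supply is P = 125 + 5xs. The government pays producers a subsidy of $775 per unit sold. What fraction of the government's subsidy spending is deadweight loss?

DWL / government spending = 775/4896

Pre-subsidy: 1798 - 2x = 125 + 5x gives x* = 239 and P* = 1320.
With the subsidy, sellers receive Ps = Pb + 775 for each unit, where Pb is the price buyers pay.
On the curves, Pb = 1798 - 2x and Ps = 125 + 5x; the wedge Ps − Pb = 775 gives 125 + 5x − (1798 - 2x) = 775, so x' = 2448/7.
Then Pb = 1798 − 2·(2448/7) = 7690/7 and Ps = 125 + 5·(2448/7) = 13115/7.
ΔCS = ½(239 + 2448/7)(1320 − 7690/7) = 3193775/49; ΔPS = ½(239 + 2448/7)(13115/7 − 1320) = 15968875/98.
Government spending = 775 × 2448/7 = 1897200/7.
DWL = ½ × 775 × (2448/7 − 239) = 600625/14; fraction = (600625/14) / (1897200/7) = 775/4896.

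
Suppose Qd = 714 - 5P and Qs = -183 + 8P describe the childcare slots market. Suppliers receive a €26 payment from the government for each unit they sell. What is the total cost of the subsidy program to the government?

Pre-subsidy: 714 - 5P = -183 + 8P gives P* = 69, Q* = 369.
With the subsidy, sellers receive Ps = Pb + 26 for each unit, where Pb is the price buyers pay.
Supply in terms of Pb becomes Qs = -183 + 8(Pb + 26) = 25 + 8Pb. Setting this equal to demand: 714 - 5Pb = 25 + 8Pb, so Pb = 53.
Sellers receive Ps = 53 + 26 = 79; Q' = 714 − 5·53 = 449.
Government outlay = subsidy × quantity = 26 × 449 = 11674.

Government cost = €11674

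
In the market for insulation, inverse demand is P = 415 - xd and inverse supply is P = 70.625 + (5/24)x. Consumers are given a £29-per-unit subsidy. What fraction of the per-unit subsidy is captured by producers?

Producer share = 5/29

Pre-subsidy: 415 - x = 70.625 + (5/24)x gives x* = 285 and P* = 130.
With the rebate, buyers effectively pay Pb = Ps − 29, where Ps is the price sellers receive.
On the curves, Pb = 415 - x and Ps = 70.625 + (5/24)x; the wedge Ps − Pb = 29 gives 70.625 + (5/24)x − (415 - x) = 29, so x' = 309.
Then Pb = 415 − 1·309 = 106 and Ps = 70.625 + (5/24)·309 = 135.
Buyers' price falls by P* − Pb = 130 − 106 = 24; sellers' price rises by Ps − P* = 135 − 130 = 5.
So producers capture 5/29 = 5/29 of each unit of subsidy.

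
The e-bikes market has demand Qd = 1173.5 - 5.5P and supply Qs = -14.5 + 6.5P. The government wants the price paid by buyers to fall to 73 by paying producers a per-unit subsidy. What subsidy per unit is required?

Required subsidy s = 48 per unit

At a buyer price of 73, quantity demanded is 1173.5 − 5.5·73 = 772.
Sellers supply 772 only when they receive Ps with -14.5 + 6.5·Ps = 772, i.e. Ps = 121.
s = Ps − Pb = 121 − 73 = 48.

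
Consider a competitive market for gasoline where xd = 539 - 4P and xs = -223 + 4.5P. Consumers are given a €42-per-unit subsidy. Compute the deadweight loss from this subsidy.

Pre-subsidy: 539 - 4P = -223 + 4.5P gives P* = 1524/17, x* = 3067/17.
With the rebate, buyers effectively pay Pb = Ps − 42, where Ps is the price sellers receive.
Demand in terms of Ps becomes xd = 539 − 4(Ps − 42) = 707 - 4Ps. Setting this equal to supply: 707 - 4Ps = -223 + 4.5Ps, so Ps = 1860/17.
Buyers pay Pb = 1860/17 − 42 = 1146/17; x' = -223 + 4.5·(1860/17) = 4579/17.
The subsidy expands output by 4579/17 − 3067/17 = 1512/17 past the efficient level; on those units the gap between marginal cost and willingness to pay runs from 0 up to 42.
DWL = ½ × 42 × 1512/17 = 31752/17.

Deadweight loss = 31752/17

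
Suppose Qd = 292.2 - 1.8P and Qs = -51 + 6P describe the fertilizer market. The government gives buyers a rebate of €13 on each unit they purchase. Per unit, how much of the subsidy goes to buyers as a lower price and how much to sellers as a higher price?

Pre-subsidy: 292.2 - 1.8P = -51 + 6P gives P* = 44, Q* = 213.
With the rebate, buyers effectively pay Pb = Ps − 13, where Ps is the price sellers receive.
Demand in terms of Ps becomes Qd = 292.2 − 1.8(Ps − 13) = 315.6 - 1.8Ps. Setting this equal to supply: 315.6 - 1.8Ps = -51 + 6Ps, so Ps = 47.
Buyers pay Pb = 47 − 13 = 34; Q' = -51 + 6·47 = 231.
Buyers' price falls by P* − Pb = 44 − 34 = 10; sellers' price rises by Ps − P* = 47 − 44 = 3.

Buyers gain €10 per unit; sellers gain €3 per unit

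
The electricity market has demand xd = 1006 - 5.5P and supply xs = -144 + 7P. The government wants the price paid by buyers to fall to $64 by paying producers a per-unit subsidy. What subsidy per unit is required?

Required subsidy s = $50 per unit

At a buyer price of 64, quantity demanded is 1006 − 5.5·64 = 654.
Sellers supply 654 only when they receive Ps with -144 + 7·Ps = 654, i.e. Ps = 114.
s = Ps − Pb = 114 − 64 = 50.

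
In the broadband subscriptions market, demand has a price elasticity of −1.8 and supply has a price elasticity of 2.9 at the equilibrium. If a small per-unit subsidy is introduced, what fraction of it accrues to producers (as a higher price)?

Producer share = 18/47

For a small subsidy around the equilibrium, the benefit split depends on the relative slopes, which at a point are proportional to the elasticities.
Buyer share = εs/(εs + |εd|) = 2.9/(2.9 + 1.8) = 29/47; seller share = |εd|/(εs + |εd|) = 18/47.
So producers capture 18/47 of the subsidy.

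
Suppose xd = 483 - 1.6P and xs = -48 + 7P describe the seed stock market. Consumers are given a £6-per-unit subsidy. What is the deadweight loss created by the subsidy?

Deadweight loss = 1008/43

Pre-subsidy: 483 - 1.6P = -48 + 7P gives P* = 2655/43, x* = 16521/43.
With the rebate, buyers effectively pay Pb = Ps − 6, where Ps is the price sellers receive.
Demand in terms of Ps becomes xd = 483 − 1.6(Ps − 6) = 492.6 - 1.6Ps. Setting this equal to supply: 492.6 - 1.6Ps = -48 + 7Ps, so Ps = 2703/43.
Buyers pay Pb = 2703/43 − 6 = 2445/43; x' = -48 + 7·(2703/43) = 16857/43.
The subsidy expands output by 16857/43 − 16521/43 = 336/43 past the efficient level; on those units the gap between marginal cost and willingness to pay runs from 0 up to 6.
DWL = ½ × 6 × 336/43 = 1008/43.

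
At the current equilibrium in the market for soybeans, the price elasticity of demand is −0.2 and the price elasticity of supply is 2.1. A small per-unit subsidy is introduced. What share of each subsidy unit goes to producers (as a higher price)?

For a small subsidy around the equilibrium, the benefit split depends on the relative slopes, which at a point are proportional to the elasticities.
Buyer share = εs/(εs + |εd|) = 2.1/(2.1 + 0.2) = 21/23; seller share = |εd|/(εs + |εd|) = 2/23.
So producers capture 2/23 of the subsidy.

Producer share = 2/23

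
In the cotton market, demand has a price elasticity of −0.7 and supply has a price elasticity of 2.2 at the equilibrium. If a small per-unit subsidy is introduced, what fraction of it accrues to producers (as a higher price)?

Producer share = 7/29

For a small subsidy around the equilibrium, the benefit split depends on the relative slopes, which at a point are proportional to the elasticities.
Buyer share = εs/(εs + |εd|) = 2.2/(2.2 + 0.7) = 22/29; seller share = |εd|/(εs + |εd|) = 7/29.
So producers capture 7/29 of the subsidy.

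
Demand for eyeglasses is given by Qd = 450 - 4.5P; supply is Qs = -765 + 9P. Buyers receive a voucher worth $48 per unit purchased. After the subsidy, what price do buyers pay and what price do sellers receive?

Pre-subsidy: 450 - 4.5P = -765 + 9P gives P* = 90, Q* = 45.
With the rebate, buyers effectively pay Pb = Ps − 48, where Ps is the price sellers receive.
Demand in terms of Ps becomes Qd = 450 − 4.5(Ps − 48) = 666 - 4.5Ps. Setting this equal to supply: 666 - 4.5Ps = -765 + 9Ps, so Ps = 106.
Buyers pay Pb = 106 − 48 = 58; Q' = -765 + 9·106 = 189.

Buyers pay $58; sellers receive $106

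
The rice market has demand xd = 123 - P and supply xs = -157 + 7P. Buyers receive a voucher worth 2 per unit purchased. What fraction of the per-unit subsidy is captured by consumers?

Consumer share = 0.875

Pre-subsidy: 123 - P = -157 + 7P gives P* = 35, x* = 88.
With the rebate, buyers effectively pay Pb = Ps − 2, where Ps is the price sellers receive.
Demand in terms of Ps becomes xd = 123 − 1(Ps − 2) = 125 - Ps. Setting this equal to supply: 125 - Ps = -157 + 7Ps, so Ps = 35.25.
Buyers pay Pb = 35.25 − 2 = 33.25; x' = -157 + 7·35.25 = 89.75.
Buyers' price falls by P* − Pb = 35 − 33.25 = 1.75; sellers' price rises by Ps − P* = 35.25 − 35 = 0.25.
So consumers capture 1.75/2 = 0.875 of each unit of subsidy.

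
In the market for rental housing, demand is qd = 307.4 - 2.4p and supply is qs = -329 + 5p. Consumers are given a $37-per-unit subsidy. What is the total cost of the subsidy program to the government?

Pre-subsidy: 307.4 - 2.4p = -329 + 5p gives p* = 86, q* = 101.
With the rebate, buyers effectively pay pb = ps − 37, where ps is the price sellers receive.
Demand in terms of ps becomes qd = 307.4 − 2.4(ps − 37) = 396.2 - 2.4ps. Setting this equal to supply: 396.2 - 2.4ps = -329 + 5ps, so ps = 98.
Buyers pay pb = 98 − 37 = 61; q' = -329 + 5·98 = 161.
Government outlay = subsidy × quantity = 37 × 161 = 5957.

Government cost = $5957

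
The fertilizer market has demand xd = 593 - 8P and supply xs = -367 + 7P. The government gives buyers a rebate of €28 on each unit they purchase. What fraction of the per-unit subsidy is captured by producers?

Producer share = 8/15

Pre-subsidy: 593 - 8P = -367 + 7P gives P* = 64, x* = 81.
With the rebate, buyers effectively pay Pb = Ps − 28, where Ps is the price sellers receive.
Demand in terms of Ps becomes xd = 593 − 8(Ps − 28) = 817 - 8Ps. Setting this equal to supply: 817 - 8Ps = -367 + 7Ps, so Ps = 1184/15.
Buyers pay Pb = 1184/15 − 28 = 764/15; x' = -367 + 7·(1184/15) = 2783/15.
Buyers' price falls by P* − Pb = 64 − 764/15 = 196/15; sellers' price rises by Ps − P* = 1184/15 − 64 = 224/15.
So producers capture (224/15)/28 = 8/15 of each unit of subsidy.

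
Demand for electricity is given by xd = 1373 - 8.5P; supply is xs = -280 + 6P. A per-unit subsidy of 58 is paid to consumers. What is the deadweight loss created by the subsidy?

Deadweight loss = 5916

Pre-subsidy: 1373 - 8.5P = -280 + 6P gives P* = 114, x* = 404.
With the rebate, buyers effectively pay Pb = Ps − 58, where Ps is the price sellers receive.
Demand in terms of Ps becomes xd = 1373 − 8.5(Ps − 58) = 1866 - 8.5Ps. Setting this equal to supply: 1866 - 8.5Ps = -280 + 6Ps, so Ps = 148.
Buyers pay Pb = 148 − 58 = 90; x' = -280 + 6·148 = 608.
The subsidy expands output by 608 − 404 = 204 past the efficient level; on those units the gap between marginal cost and willingness to pay runs from 0 up to 58.
DWL = ½ × 58 × 204 = 5916.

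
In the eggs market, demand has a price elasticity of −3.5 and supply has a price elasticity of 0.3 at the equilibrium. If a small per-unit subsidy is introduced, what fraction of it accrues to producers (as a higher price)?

Producer share = 35/38

For a small subsidy around the equilibrium, the benefit split depends on the relative slopes, which at a point are proportional to the elasticities.
Buyer share = εs/(εs + |εd|) = 0.3/(0.3 + 3.5) = 3/38; seller share = |εd|/(εs + |εd|) = 35/38.
So producers capture 35/38 of the subsidy.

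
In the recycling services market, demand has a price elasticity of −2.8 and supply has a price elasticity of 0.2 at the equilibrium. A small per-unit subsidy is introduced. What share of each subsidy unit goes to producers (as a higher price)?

Producer share = 14/15

For a small subsidy around the equilibrium, the benefit split depends on the relative slopes, which at a point are proportional to the elasticities.
Buyer share = εs/(εs + |εd|) = 0.2/(0.2 + 2.8) = 1/15; seller share = |εd|/(εs + |εd|) = 14/15.
So producers capture 14/15 of the subsidy.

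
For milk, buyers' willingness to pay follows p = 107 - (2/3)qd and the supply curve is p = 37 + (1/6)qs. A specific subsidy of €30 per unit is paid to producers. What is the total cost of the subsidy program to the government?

Government cost = €3600

Pre-subsidy: 107 - (2/3)q = 37 + (1/6)q gives q* = 84 and p* = 51.
With the subsidy, sellers receive ps = pb + 30 for each unit, where pb is the price buyers pay.
On the curves, pb = 107 - (2/3)q and ps = 37 + (1/6)q; the wedge ps − pb = 30 gives 37 + (1/6)q − (107 - (2/3)q) = 30, so q' = 120.
Then pb = 107 − (2/3)·120 = 27 and ps = 37 + (1/6)·120 = 57.
Government outlay = subsidy × quantity = 30 × 120 = 3600.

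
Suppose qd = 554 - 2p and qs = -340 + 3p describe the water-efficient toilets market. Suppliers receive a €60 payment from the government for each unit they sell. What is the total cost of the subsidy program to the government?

Pre-subsidy: 554 - 2p = -340 + 3p gives p* = 178.8, q* = 196.4.
With the subsidy, sellers receive ps = pb + 60 for each unit, where pb is the price buyers pay.
Supply in terms of pb becomes qs = -340 + 3(pb + 60) = -160 + 3pb. Setting this equal to demand: 554 - 2pb = -160 + 3pb, so pb = 142.8.
Sellers receive ps = 142.8 + 60 = 202.8; q' = 554 − 2·142.8 = 268.4.
Government outlay = subsidy × quantity = 60 × 268.4 = 16104.

Government cost = €16104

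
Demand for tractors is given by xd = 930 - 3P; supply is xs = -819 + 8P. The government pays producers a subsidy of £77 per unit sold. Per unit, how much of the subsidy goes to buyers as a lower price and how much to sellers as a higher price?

Buyers gain £56 per unit; sellers gain £21 per unit

Pre-subsidy: 930 - 3P = -819 + 8P gives P* = 159, x* = 453.
With the subsidy, sellers receive Ps = Pb + 77 for each unit, where Pb is the price buyers pay.
Supply in terms of Pb becomes xs = -819 + 8(Pb + 77) = -203 + 8Pb. Setting this equal to demand: 930 - 3Pb = -203 + 8Pb, so Pb = 103.
Sellers receive Ps = 103 + 77 = 180; x' = 930 − 3·103 = 621.
Buyers' price falls by P* − Pb = 159 − 103 = 56; sellers' price rises by Ps − P* = 180 − 159 = 21.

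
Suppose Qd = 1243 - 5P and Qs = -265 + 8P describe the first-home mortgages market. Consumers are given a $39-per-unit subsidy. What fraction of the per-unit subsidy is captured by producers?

Producer share = 5/13

Pre-subsidy: 1243 - 5P = -265 + 8P gives P* = 116, Q* = 663.
With the rebate, buyers effectively pay Pb = Ps − 39, where Ps is the price sellers receive.
Demand in terms of Ps becomes Qd = 1243 − 5(Ps − 39) = 1438 - 5Ps. Setting this equal to supply: 1438 - 5Ps = -265 + 8Ps, so Ps = 131.
Buyers pay Pb = 131 − 39 = 92; Q' = -265 + 8·131 = 783.
Buyers' price falls by P* − Pb = 116 − 92 = 24; sellers' price rises by Ps − P* = 131 − 116 = 15.
So producers capture 15/39 = 5/13 of each unit of subsidy.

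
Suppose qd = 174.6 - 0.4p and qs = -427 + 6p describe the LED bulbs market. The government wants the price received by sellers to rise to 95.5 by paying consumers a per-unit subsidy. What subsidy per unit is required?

Required subsidy s = 24 per unit

At a seller price of 95.5, quantity supplied is -427 + 6·95.5 = 146.
Buyers absorb 146 only when they pay pb with 174.6 − 0.4·pb = 146, i.e. pb = 71.5.
s = ps − pb = 95.5 − 71.5 = 24.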